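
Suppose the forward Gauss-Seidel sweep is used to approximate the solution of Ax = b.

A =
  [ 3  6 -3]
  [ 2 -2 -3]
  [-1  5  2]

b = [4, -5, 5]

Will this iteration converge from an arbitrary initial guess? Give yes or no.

A = D + L + U where D = diag(3, -2, 2).
Gauss-Seidel: T = -(D+L)⁻¹U, row 0 first, T[0,2] = -(-3)/(3) = +1.0000; later rows by forward substitution.
  T[0,:] = [+0.0000, -2.0000, +1.0000]
  T[1,:] = [+0.0000, -2.0000, -0.5000]
  T[2,:] = [+0.0000, +4.0000, +1.7500]
eigenvalue magnitudes: 1.3561, 1.1061, 0.0000.
ρ(T) = max|λ| = 1.3561; 1.3561 > 1: divergent.

no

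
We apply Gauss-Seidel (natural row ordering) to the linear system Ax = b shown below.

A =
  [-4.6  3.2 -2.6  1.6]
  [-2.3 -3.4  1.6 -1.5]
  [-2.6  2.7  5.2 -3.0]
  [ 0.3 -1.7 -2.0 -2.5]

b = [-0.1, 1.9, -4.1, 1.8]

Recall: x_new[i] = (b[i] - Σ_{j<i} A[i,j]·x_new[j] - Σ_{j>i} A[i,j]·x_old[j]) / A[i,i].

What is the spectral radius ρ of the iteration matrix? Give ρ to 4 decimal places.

Write A = D+L+U with D = diag(-4.6, -3.4, 5.2, -2.5).
Gauss-Seidel: T = -(D+L)⁻¹U, row 0 first, T[0,3] = -(1.6)/(-4.6) = +0.3478; later rows by forward substitution.
  T[0,:] = [+0.0000 +0.6957 -0.5652 +0.3478]
  T[1,:] = [+0.0000 -0.4706 +0.8529 -0.6765]
  T[2,:] = [+0.0000 +0.5922 -0.7255 +1.1021]
  T[3,:] = [+0.0000 -0.0703 -0.0674 -0.3799]
|λ(T)| sorted: 1.3230, 0.3085, 0.0555, 0.0000.
spectral radius ρ = 1.3230; 1.3230 > 1: divergent.

1.3230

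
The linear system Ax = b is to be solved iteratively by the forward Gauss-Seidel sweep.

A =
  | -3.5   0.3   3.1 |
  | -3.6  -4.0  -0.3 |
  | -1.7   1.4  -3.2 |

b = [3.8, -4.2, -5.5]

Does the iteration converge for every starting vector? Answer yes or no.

Diagonal D = diag(-3.5, -4, -3.2); L, U strict lower/upper.
Gauss-Seidel: T = -(D+L)⁻¹U, row 0 first, T[0,2] = -(3.1)/(-3.5) = +0.8857; later rows by forward substitution.
  T[0,:] = [+0.0000  +0.0857  +0.8857]
  T[1,:] = [+0.0000  -0.0771  -0.8721]
  T[2,:] = [+0.0000  -0.0793  -0.8521]
|roots of det(T-λI)|: 0.9329, 0.0037, 0.0000.
ρ(T) = max|λ| = 0.9329; 0.9329 < 1: convergent.

yes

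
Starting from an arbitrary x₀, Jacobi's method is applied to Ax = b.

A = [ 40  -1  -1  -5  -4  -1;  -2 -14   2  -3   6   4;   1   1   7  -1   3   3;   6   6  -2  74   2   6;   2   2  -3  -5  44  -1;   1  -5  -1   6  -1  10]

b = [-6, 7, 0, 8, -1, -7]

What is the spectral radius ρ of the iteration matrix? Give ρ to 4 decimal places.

Write A = D+L+U with D = diag(40, -14, 7, 74, 44, 10).
Jacobi T = -D⁻¹(L+U): T[2,3] = -(-1)/(7) = +0.1429; T[2,2] = 0.
  T[0,:] = [+0.0000  +0.0250  +0.0250  +0.1250  +0.1000  +0.0250]
  T[1,:] = [-0.1429  +0.0000  +0.1429  -0.2143  +0.4286  +0.2857]
  T[2,:] = [-0.1429  -0.1429  +0.0000  +0.1429  -0.4286  -0.4286]
  T[3,:] = [-0.0811  -0.0811  +0.0270  +0.0000  -0.0270  -0.0811]
  T[4,:] = [-0.0455  -0.0455  +0.0682  +0.1136  +0.0000  +0.0227]
  T[5,:] = [-0.1000  +0.5000  +0.1000  -0.6000  +0.1000  +0.0000]
moduli |λ_i(T)| = 0.3361, 0.2538, 0.2204, 0.2204, 0.1318, 0.0168.
spectral radius ρ = 0.3361; 0.3361 < 1, so it converges for any x₀.

0.3361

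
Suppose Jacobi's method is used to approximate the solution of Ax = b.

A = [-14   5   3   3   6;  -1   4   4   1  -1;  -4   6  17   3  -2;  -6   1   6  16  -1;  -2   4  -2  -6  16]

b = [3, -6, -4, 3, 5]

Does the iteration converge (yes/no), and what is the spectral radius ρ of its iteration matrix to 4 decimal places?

yes, ρ = 0.9476

Diagonal D = diag(-14, 4, 17, 16, 16); L, U strict lower/upper.
Jacobi T = -D⁻¹(L+U): T[0,4] = -(6)/(-14) = +0.4286; T[0,0] = 0.
  T[0,:] = [+0.0000  +0.3571  +0.2143  +0.2143  +0.4286]
  T[1,:] = [+0.2500  +0.0000  -1.0000  -0.2500  +0.2500]
  T[2,:] = [+0.2353  -0.3529  +0.0000  -0.1765  +0.1176]
  T[3,:] = [+0.3750  -0.0625  -0.3750  +0.0000  +0.0625]
  T[4,:] = [+0.1250  -0.2500  +0.1250  +0.3750  +0.0000]
|eigenvalues of T|: 0.9476, 0.5574, 0.5574, 0.2964, 0.2964.
spectral radius ρ = 0.9476; 0.9476 < 1 ⇒ converges.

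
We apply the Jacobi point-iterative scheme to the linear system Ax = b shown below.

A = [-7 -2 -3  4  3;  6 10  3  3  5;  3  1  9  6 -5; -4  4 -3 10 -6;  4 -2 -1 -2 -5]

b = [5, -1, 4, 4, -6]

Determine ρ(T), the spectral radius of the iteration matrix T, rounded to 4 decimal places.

A = D + L + U where D = diag(-7, 10, 9, 10, -5).
T_J = -D⁻¹(L+U): T[2,4] = -(-5)/(9) = +0.5556; T[2,2] = 0.
  T[0,:] = [+0.0000, -0.2857, -0.4286, +0.5714, +0.4286]
  T[1,:] = [-0.6000, +0.0000, -0.3000, -0.3000, -0.5000]
  T[2,:] = [-0.3333, -0.1111, +0.0000, -0.6667, +0.5556]
  T[3,:] = [+0.4000, -0.4000, +0.3000, +0.0000, +0.6000]
  T[4,:] = [+0.8000, -0.4000, -0.2000, -0.4000, +0.0000]
|roots of det(T-λI)|: 1.2263, 0.7955, 0.6864, 0.6864, 0.4261.
spectral radius ρ = 1.2263; 1.2263 > 1: divergent.

1.2263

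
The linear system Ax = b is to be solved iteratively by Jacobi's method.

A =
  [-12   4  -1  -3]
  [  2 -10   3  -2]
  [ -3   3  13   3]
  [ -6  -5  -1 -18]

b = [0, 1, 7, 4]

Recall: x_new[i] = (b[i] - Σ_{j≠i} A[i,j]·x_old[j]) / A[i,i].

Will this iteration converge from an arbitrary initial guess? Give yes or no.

Let D = diag(-12, -10, 13, -18); L, U the strict triangles.
Jacobi: T = -D⁻¹(L+U), T[3,0] = -(-6)/(-18) = -0.3333; T[3,3] = 0.
  T[0,:] = [+0.0000 +0.3333 -0.0833 -0.2500]
  T[1,:] = [+0.2000 +0.0000 +0.3000 -0.2000]
  T[2,:] = [+0.2308 -0.2308 +0.0000 -0.2308]
  T[3,:] = [-0.3333 -0.2778 -0.0556 +0.0000]
|roots of det(T-λI)|: 0.5684, 0.3354, 0.3354, 0.2957.
ρ = 0.5684; 0.5684 < 1, so it converges for any x₀.

yes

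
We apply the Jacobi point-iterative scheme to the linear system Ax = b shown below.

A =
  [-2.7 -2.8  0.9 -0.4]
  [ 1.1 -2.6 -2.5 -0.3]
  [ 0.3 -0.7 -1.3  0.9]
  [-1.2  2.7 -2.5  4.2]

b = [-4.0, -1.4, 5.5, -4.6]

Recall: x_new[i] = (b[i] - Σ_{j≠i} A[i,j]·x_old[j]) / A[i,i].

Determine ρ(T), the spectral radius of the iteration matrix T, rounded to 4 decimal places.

1.2063

A = D + L + U where D = diag(-2.7, -2.6, -1.3, 4.2).
T_J = -D⁻¹(L+U): T[0,3] = -(-0.4)/(-2.7) = -0.1481; T[0,0] = 0.
  T[0,:] = [+0.0000, -1.0370, +0.3333, -0.1481]
  T[1,:] = [+0.4231, +0.0000, -0.9615, -0.1154]
  T[2,:] = [+0.2308, -0.5385, +0.0000, +0.6923]
  T[3,:] = [+0.2857, -0.6429, +0.5952, +0.0000]
eigenvalue magnitudes: 1.2063, 0.7011, 0.7011, 0.5950.
spectral radius ρ = 1.2063; 1.2063 > 1, so it fails to converge.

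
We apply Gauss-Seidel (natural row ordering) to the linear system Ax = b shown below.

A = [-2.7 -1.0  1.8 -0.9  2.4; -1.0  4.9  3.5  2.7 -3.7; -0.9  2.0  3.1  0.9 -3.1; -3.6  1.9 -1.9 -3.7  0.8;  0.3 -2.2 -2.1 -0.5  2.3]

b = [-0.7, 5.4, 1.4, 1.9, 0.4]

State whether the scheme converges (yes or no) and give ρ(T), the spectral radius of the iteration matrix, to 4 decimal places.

no, ρ = 1.4201

Write A = D+L+U with D = diag(-2.7, 4.9, 3.1, -3.7, 2.3).
GS T = -(D+L)⁻¹U: row 0 first, T[0,3] = -(-0.9)/(-2.7) = -0.3333; later rows by forward substitution.
  T[0,:] = [+0.0000  -0.3704  +0.6667  -0.3333  +0.8889]
  T[1,:] = [+0.0000  -0.0756  -0.5782  -0.6190  +0.9365]
  T[2,:] = [+0.0000  -0.0588  +0.5666  +0.0123  +0.6539]
  T[3,:] = [+0.0000  +0.3517  -1.2365  +0.0001  -0.5035]
  T[4,:] = [+0.0000  -0.0012  -0.3915  -0.5374  +1.2674]
moduli |λ_i(T)| = 1.4201, 0.5352, 0.5352, 0.0053, 0.0000.
ρ(T) = max|λ| = 1.4201; 1.4201 > 1 ⇒ diverges.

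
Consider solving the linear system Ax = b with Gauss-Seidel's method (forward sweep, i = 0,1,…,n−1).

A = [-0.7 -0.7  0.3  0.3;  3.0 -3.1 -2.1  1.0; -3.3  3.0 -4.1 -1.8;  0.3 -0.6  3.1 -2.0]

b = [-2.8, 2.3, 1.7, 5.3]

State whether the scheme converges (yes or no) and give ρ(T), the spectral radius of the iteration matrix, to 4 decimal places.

no, ρ = 1.3449

Split A = D + L + U, D = diag(-0.7, -3.1, -4.1, -2).
GS T = -(D+L)⁻¹U: row 0 first, T[0,3] = -(0.3)/(-0.7) = +0.4286; later rows by forward substitution.
  T[0,:] = [+0.0000, -1.0000, +0.4286, +0.4286]
  T[1,:] = [+0.0000, -0.9677, -0.2627, +0.7373]
  T[2,:] = [+0.0000, +0.0968, -0.5371, -0.2445]
  T[3,:] = [+0.0000, +0.2903, -0.6895, -0.5358]
|λ(T)| sorted: 1.3449, 0.6444, 0.0515, 0.0000.
ρ(T) = max|λ| = 1.3449; 1.3449 > 1: divergent.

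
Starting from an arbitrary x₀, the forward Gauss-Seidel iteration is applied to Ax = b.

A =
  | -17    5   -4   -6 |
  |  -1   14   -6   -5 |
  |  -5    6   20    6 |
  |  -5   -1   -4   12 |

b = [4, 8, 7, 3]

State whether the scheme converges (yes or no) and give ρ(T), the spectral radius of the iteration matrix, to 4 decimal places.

Split A = D + L + U, D = diag(-17, 14, 20, 12).
GS T = -(D+L)⁻¹U: row 0 first, T[0,2] = -(-4)/(-17) = -0.2353; later rows by forward substitution.
  T[0,:] = [+0.0000  +0.2941  -0.2353  -0.3529]
  T[1,:] = [+0.0000  +0.0210  +0.4118  +0.3319]
  T[2,:] = [+0.0000  +0.0672  -0.1824  -0.4878]
  T[3,:] = [+0.0000  +0.1467  -0.1245  -0.2820]
|roots of det(T-λI)|: 0.6333, 0.1577, 0.1577, 0.0000.
ρ = 0.6333; 0.6333 < 1: convergent.

yes, ρ = 0.6333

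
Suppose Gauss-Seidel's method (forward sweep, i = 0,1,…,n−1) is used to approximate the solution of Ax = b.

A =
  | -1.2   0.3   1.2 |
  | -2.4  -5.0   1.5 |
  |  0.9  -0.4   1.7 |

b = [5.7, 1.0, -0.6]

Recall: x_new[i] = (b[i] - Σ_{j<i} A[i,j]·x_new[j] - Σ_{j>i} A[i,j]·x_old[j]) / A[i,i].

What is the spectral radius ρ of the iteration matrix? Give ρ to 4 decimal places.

0.6286

Write A = D+L+U with D = diag(-1.2, -5, 1.7).
Gauss-Seidel: T = -(D+L)⁻¹U, row 0 first, T[0,2] = -(1.2)/(-1.2) = +1.0000; later rows by forward substitution.
  T[0,:] = [+0.0000, +0.2500, +1.0000]
  T[1,:] = [+0.0000, -0.1200, -0.1800]
  T[2,:] = [+0.0000, -0.1606, -0.5718]
|roots of det(T-λI)|: 0.6286, 0.0632, 0.0000.
spectral radius ρ = 0.6286; 0.6286 < 1: convergent.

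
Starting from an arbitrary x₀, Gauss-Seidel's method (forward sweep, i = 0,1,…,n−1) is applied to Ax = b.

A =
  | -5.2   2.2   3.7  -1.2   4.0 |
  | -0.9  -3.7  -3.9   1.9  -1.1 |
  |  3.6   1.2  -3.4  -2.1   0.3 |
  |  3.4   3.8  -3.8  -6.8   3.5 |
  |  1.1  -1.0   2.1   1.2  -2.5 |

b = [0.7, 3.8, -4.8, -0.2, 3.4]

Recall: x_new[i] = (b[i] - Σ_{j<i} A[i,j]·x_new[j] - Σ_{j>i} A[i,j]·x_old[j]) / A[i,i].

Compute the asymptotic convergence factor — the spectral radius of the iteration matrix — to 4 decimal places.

1.1244

Write A = D+L+U with D = diag(-5.2, -3.7, -3.4, -6.8, -2.5).
Gauss-Seidel: T = -(D+L)⁻¹U, row 0 first, T[0,4] = -(4)/(-5.2) = +0.7692; later rows by forward substitution.
  T[0,:] = [+0.0000  +0.4231  +0.7115  -0.2308  +0.7692]
  T[1,:] = [+0.0000  -0.1029  -1.2271  +0.5696  -0.4844]
  T[2,:] = [+0.0000  +0.4116  +0.3203  -0.6609  +0.7317]
  T[3,:] = [+0.0000  -0.0760  -0.5090  +0.5723  +0.2197]
  T[4,:] = [+0.0000  +0.5366  +0.8287  -0.6099  +1.2524]
|λ(T)| sorted: 1.1244, 0.7572, 0.3625, 0.2021, 0.0000.
ρ(T) = max|λ| = 1.1244; 1.1244 > 1 ⇒ diverges.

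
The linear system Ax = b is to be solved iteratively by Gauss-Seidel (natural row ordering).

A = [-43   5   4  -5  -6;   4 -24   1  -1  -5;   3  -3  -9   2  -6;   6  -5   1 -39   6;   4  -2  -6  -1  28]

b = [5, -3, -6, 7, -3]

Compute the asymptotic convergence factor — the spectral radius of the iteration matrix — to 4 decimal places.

Diagonal D = diag(-43, -24, -9, -39, 28); L, U strict lower/upper.
T_GS = -(D+L)⁻¹U: row 0 first, T[0,3] = -(-5)/(-43) = -0.1163; later rows by forward substitution.
  T[0,:] = [+0.0000  +0.1163  +0.0930  -0.1163  -0.1395]
  T[1,:] = [+0.0000  +0.0194  +0.0572  -0.0610  -0.2316]
  T[2,:] = [+0.0000  +0.0323  +0.0120  +0.2038  -0.6360]
  T[3,:] = [+0.0000  +0.0162  +0.0073  -0.0048  +0.1458]
  T[4,:] = [+0.0000  -0.0077  -0.0064  +0.0558  -0.1277]
|roots of det(T-λI)|: 0.1998, 0.0784, 0.0502, 0.0301, 0.0000.
ρ = 0.1998; 0.1998 < 1 ⇒ converges.

0.1998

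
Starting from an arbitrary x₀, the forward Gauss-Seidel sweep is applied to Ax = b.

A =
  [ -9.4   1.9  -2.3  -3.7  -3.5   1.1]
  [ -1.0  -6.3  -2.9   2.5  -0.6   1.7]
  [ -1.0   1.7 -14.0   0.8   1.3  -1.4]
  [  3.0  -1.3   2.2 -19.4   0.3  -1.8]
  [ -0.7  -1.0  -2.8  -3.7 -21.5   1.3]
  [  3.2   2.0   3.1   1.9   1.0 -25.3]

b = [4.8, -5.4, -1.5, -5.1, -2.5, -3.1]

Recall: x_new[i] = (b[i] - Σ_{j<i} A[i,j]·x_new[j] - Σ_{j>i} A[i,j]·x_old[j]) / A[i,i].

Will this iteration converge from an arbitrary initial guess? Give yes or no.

Split A = D + L + U, D = diag(-9.4, -6.3, -14, -19.4, -21.5, -25.3).
Gauss-Seidel: T = -(D+L)⁻¹U, row 0 first, T[0,1] = -(1.9)/(-9.4) = +0.2021; later rows by forward substitution.
  T[0,:] = [+0.0000, +0.2021, -0.2447, -0.3936, -0.3723, +0.1170]
  T[1,:] = [+0.0000, -0.0321, -0.4215, +0.4593, -0.0361, +0.2513]
  T[2,:] = [+0.0000, -0.0183, -0.0337, +0.1410, +0.1151, -0.0778]
  T[3,:] = [+0.0000, +0.0313, -0.0134, -0.0757, -0.0266, -0.1004]
  T[4,:] = [+0.0000, -0.0081, +0.0343, -0.0139, +0.0034, +0.0724]
  T[5,:] = [+0.0000, +0.0228, -0.0680, -0.0024, -0.0377, +0.0204]
|λ(T)| sorted: 0.2298, 0.1345, 0.0505, 0.0386, 0.0104, 0.0000.
spectral radius ρ = 0.2298; 0.2298 < 1 ⇒ converges.

yes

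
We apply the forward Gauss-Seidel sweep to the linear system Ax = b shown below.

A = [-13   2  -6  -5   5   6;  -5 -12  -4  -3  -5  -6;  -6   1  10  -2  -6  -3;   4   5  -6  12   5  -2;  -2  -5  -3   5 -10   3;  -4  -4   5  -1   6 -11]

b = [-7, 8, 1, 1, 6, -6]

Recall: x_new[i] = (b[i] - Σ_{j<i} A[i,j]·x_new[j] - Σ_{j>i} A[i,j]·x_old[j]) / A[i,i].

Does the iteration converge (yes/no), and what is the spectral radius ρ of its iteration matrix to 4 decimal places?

A = D + L + U where D = diag(-13, -12, 10, 12, -10, -11).
T_GS = -(D+L)⁻¹U: row 0 first, T[0,4] = -(5)/(-13) = +0.3846; later rows by forward substitution.
  T[0,:] = [+0.0000, +0.1538, -0.4615, -0.3846, +0.3846, +0.4615]
  T[1,:] = [+0.0000, -0.0641, -0.1410, -0.0897, -0.5769, -0.6923]
  T[2,:] = [+0.0000, +0.0987, -0.2628, -0.0218, +0.8885, +0.6462]
  T[3,:] = [+0.0000, +0.0248, +0.0812, +0.1547, +0.1397, +0.6244]
  T[4,:] = [+0.0000, -0.0159, +0.2823, +0.2057, +0.0149, +0.6722]
  T[5,:] = [+0.0000, +0.0013, +0.2462, +0.2607, +0.4692, +0.6875]
|λ(T)| sorted: 1.3815, 0.6521, 0.2136, 0.0569, 0.0426, 0.0000.
spectral radius ρ = 1.3815; 1.3815 > 1, so it fails to converge.

no, ρ = 1.3815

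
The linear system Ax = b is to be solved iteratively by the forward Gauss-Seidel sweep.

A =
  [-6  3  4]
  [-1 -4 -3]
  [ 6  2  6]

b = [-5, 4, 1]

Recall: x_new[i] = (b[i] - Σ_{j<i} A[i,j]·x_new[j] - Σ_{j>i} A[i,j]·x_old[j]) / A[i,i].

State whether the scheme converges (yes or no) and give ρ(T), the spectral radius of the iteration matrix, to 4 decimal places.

Write A = D+L+U with D = diag(-6, -4, 6).
T_GS = -(D+L)⁻¹U: row 0 first, T[0,2] = -(4)/(-6) = +0.6667; later rows by forward substitution.
  T[0,:] = [+0.0000, +0.5000, +0.6667]
  T[1,:] = [+0.0000, -0.1250, -0.9167]
  T[2,:] = [+0.0000, -0.4583, -0.3611]
moduli |λ_i(T)| = 0.9019, 0.4158, 0.0000.
spectral radius ρ = 0.9019; 0.9019 < 1, so it converges for any x₀.

yes, ρ = 0.9019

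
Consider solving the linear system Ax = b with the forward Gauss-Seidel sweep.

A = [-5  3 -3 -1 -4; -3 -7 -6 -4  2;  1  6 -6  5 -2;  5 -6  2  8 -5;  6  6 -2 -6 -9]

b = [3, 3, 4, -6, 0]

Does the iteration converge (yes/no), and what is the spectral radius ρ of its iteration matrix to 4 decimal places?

Split A = D + L + U, D = diag(-5, -7, -6, 8, -9).
Gauss-Seidel: T = -(D+L)⁻¹U, row 0 first, T[0,2] = -(-3)/(-5) = -0.6000; later rows by forward substitution.
  T[0,:] = [+0.0000  +0.6000  -0.6000  -0.2000  -0.8000]
  T[1,:] = [+0.0000  -0.2571  -0.6000  -0.4857  +0.6286]
  T[2,:] = [+0.0000  -0.1571  -0.7000  +0.3143  +0.1619]
  T[3,:] = [+0.0000  -0.5286  +0.1000  -0.3179  +1.5560]
  T[4,:] = [+0.0000  +0.6159  -0.7111  -0.3151  -1.1876]
|roots of det(T-λI)|: 1.4937, 0.6568, 0.4266, 0.4266, 0.0000.
ρ(T) = max|λ| = 1.4937; 1.4937 > 1, so it fails to converge.

no, ρ = 1.4937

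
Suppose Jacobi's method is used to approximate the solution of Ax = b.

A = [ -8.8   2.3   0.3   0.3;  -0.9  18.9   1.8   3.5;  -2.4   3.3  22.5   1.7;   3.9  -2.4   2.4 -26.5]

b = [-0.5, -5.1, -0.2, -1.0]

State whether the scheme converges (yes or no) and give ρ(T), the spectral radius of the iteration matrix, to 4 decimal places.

yes, ρ = 0.2733

Diagonal D = diag(-8.8, 18.9, 22.5, -26.5); L, U strict lower/upper.
Jacobi T = -D⁻¹(L+U): T[0,3] = -(0.3)/(-8.8) = +0.0341; T[0,0] = 0.
  T[0,:] = [+0.0000, +0.2614, +0.0341, +0.0341]
  T[1,:] = [+0.0476, +0.0000, -0.0952, -0.1852]
  T[2,:] = [+0.1067, -0.1467, +0.0000, -0.0756]
  T[3,:] = [+0.1472, -0.0906, +0.0906, +0.0000]
|eigenvalues of T|: 0.2733, 0.1795, 0.1795, 0.0090.
ρ = 0.2733; 0.2733 < 1 ⇒ converges.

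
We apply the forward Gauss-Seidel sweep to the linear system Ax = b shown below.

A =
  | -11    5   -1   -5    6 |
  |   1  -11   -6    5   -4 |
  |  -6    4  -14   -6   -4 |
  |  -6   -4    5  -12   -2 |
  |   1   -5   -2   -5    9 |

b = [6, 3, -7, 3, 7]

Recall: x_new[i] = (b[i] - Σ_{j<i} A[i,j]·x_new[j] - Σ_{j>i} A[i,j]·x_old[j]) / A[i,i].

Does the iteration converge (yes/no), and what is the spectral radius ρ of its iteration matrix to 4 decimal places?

yes, ρ = 0.9054

A = D + L + U where D = diag(-11, -11, -14, -12, 9).
T_GS = -(D+L)⁻¹U: row 0 first, T[0,4] = -(6)/(-11) = +0.5455; later rows by forward substitution.
  T[0,:] = [+0.0000  +0.4545  -0.0909  -0.4545  +0.5455]
  T[1,:] = [+0.0000  +0.0413  -0.5537  +0.4132  -0.3140]
  T[2,:] = [+0.0000  -0.1830  -0.1192  -0.1157  -0.6092]
  T[3,:] = [+0.0000  -0.3173  +0.1803  +0.0413  -0.5885]
  T[4,:] = [+0.0000  -0.2445  -0.2238  +0.2773  -0.6974]
|eigenvalues of T|: 0.9054, 0.4139, 0.4139, 0.0127, 0.0000.
ρ = 0.9054; 0.9054 < 1 ⇒ converges.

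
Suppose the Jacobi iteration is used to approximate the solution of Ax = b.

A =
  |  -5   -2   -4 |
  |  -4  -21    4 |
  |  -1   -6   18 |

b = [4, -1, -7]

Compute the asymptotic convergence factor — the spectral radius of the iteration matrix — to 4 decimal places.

0.4466

A = D + L + U where D = diag(-5, -21, 18).
T_J = -D⁻¹(L+U): T[2,1] = -(-6)/(18) = +0.3333; T[2,2] = 0.
  T[0,:] = [+0.0000 -0.4000 -0.8000]
  T[1,:] = [-0.1905 +0.0000 +0.1905]
  T[2,:] = [+0.0556 +0.3333 +0.0000]
moduli |λ_i(T)| = 0.4466, 0.3229, 0.3229.
ρ = 0.4466; 0.4466 < 1 ⇒ converges.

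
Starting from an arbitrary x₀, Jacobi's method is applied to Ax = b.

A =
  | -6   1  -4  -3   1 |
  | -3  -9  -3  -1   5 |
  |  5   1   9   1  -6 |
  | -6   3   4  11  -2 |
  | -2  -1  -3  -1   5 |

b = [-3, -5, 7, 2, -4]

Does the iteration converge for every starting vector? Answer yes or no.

no

Let D = diag(-6, -9, 9, 11, 5); L, U the strict triangles.
Jacobi: T = -D⁻¹(L+U), T[3,0] = -(-6)/(11) = +0.5455; T[3,3] = 0.
  T[0,:] = [+0.0000 +0.1667 -0.6667 -0.5000 +0.1667]
  T[1,:] = [-0.3333 +0.0000 -0.3333 -0.1111 +0.5556]
  T[2,:] = [-0.5556 -0.1111 +0.0000 -0.1111 +0.6667]
  T[3,:] = [+0.5455 -0.2727 -0.3636 +0.0000 +0.1818]
  T[4,:] = [+0.4000 +0.2000 +0.6000 +0.2000 +0.0000]
eigenvalue magnitudes: 1.1860, 0.6272, 0.4641, 0.4641, 0.2424.
ρ(T) = max|λ| = 1.1860; 1.1860 > 1: divergent.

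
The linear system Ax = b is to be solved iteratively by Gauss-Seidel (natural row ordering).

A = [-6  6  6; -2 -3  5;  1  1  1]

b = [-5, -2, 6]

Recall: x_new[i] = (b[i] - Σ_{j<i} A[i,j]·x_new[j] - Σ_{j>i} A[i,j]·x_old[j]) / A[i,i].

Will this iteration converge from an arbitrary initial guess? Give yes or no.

Split A = D + L + U, D = diag(-6, -3, 1).
T_GS = -(D+L)⁻¹U: row 0 first, T[0,1] = -(6)/(-6) = +1.0000; later rows by forward substitution.
  T[0,:] = [+0.0000, +1.0000, +1.0000]
  T[1,:] = [+0.0000, -0.6667, +1.0000]
  T[2,:] = [+0.0000, -0.3333, -2.0000]
eigenvalue magnitudes: 1.6667, 1.0000, 0.0000.
ρ(T) = max|λ| = 1.6667; 1.6667 > 1 ⇒ diverges.

no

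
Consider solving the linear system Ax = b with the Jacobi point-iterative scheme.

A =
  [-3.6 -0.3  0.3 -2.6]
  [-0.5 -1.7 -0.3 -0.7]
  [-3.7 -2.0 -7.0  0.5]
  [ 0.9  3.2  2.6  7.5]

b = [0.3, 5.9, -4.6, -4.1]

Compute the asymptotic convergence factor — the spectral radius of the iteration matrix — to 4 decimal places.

0.8229

Let D = diag(-3.6, -1.7, -7, 7.5); L, U the strict triangles.
Jacobi: T = -D⁻¹(L+U), T[2,1] = -(-2)/(-7) = -0.2857; T[2,2] = 0.
  T[0,:] = [+0.0000  -0.0833  +0.0833  -0.7222]
  T[1,:] = [-0.2941  +0.0000  -0.1765  -0.4118]
  T[2,:] = [-0.5286  -0.2857  +0.0000  +0.0714]
  T[3,:] = [-0.1200  -0.4267  -0.3467  +0.0000]
|eigenvalues of T|: 0.8229, 0.5060, 0.5060, 0.2824.
spectral radius ρ = 0.8229; 0.8229 < 1 ⇒ converges.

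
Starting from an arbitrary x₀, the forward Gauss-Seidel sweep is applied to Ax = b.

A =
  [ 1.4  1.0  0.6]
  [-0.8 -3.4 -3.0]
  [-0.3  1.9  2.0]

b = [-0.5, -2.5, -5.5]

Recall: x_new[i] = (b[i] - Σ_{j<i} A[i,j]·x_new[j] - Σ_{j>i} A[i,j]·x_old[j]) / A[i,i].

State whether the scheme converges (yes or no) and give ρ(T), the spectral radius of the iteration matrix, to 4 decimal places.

Let D = diag(1.4, -3.4, 2); L, U the strict triangles.
T_GS = -(D+L)⁻¹U: row 0 first, T[0,1] = -(1)/(1.4) = -0.7143; later rows by forward substitution.
  T[0,:] = [+0.0000  -0.7143  -0.4286]
  T[1,:] = [+0.0000  +0.1681  -0.7815]
  T[2,:] = [+0.0000  -0.2668  +0.6782]
|eigenvalues of T|: 0.9461, 0.0999, 0.0000.
ρ = 0.9461; 0.9461 < 1, so it converges for any x₀.

yes, ρ = 0.9461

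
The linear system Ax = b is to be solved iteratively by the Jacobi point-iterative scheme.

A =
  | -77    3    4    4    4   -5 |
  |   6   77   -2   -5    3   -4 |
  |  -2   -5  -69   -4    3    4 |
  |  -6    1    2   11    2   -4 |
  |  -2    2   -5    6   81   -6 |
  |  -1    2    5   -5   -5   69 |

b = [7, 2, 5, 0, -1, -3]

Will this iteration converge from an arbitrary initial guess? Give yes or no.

A = D + L + U where D = diag(-77, 77, -69, 11, 81, 69).
Jacobi: T = -D⁻¹(L+U), T[1,0] = -(6)/(77) = -0.0779; T[1,1] = 0.
  T[0,:] = [+0.0000 +0.0390 +0.0519 +0.0519 +0.0519 -0.0649]
  T[1,:] = [-0.0779 +0.0000 +0.0260 +0.0649 -0.0390 +0.0519]
  T[2,:] = [-0.0290 -0.0725 +0.0000 -0.0580 +0.0435 +0.0580]
  T[3,:] = [+0.5455 -0.0909 -0.1818 +0.0000 -0.1818 +0.3636]
  T[4,:] = [+0.0247 -0.0247 +0.0617 -0.0741 +0.0000 +0.0741]
  T[5,:] = [+0.0145 -0.0290 -0.0725 +0.0725 +0.0725 +0.0000]
|eigenvalues of T|: 0.3073, 0.2263, 0.1162, 0.1047, 0.1047, 0.0159.
ρ(T) = max|λ| = 0.3073; 0.3073 < 1, so it converges for any x₀.

yes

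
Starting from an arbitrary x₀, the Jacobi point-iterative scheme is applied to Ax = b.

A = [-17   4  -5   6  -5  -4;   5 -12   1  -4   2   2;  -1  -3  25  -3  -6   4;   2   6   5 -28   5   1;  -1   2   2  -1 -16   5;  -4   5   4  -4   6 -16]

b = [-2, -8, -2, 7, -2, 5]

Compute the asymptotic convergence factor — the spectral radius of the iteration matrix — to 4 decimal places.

0.5300

Diagonal D = diag(-17, -12, 25, -28, -16, -16); L, U strict lower/upper.
T_J = -D⁻¹(L+U): T[4,1] = -(2)/(-16) = +0.1250; T[4,4] = 0.
  T[0,:] = [+0.0000 +0.2353 -0.2941 +0.3529 -0.2941 -0.2353]
  T[1,:] = [+0.4167 +0.0000 +0.0833 -0.3333 +0.1667 +0.1667]
  T[2,:] = [+0.0400 +0.1200 +0.0000 +0.1200 +0.2400 -0.1600]
  T[3,:] = [+0.0714 +0.2143 +0.1786 +0.0000 +0.1786 +0.0357]
  T[4,:] = [-0.0625 +0.1250 +0.1250 -0.0625 +0.0000 +0.3125]
  T[5,:] = [-0.2500 +0.3125 +0.2500 -0.2500 +0.3750 +0.0000]
eigenvalue magnitudes: 0.5300, 0.4230, 0.3034, 0.3034, 0.2454, 0.2454.
spectral radius ρ = 0.5300; 0.5300 < 1, so it converges for any x₀.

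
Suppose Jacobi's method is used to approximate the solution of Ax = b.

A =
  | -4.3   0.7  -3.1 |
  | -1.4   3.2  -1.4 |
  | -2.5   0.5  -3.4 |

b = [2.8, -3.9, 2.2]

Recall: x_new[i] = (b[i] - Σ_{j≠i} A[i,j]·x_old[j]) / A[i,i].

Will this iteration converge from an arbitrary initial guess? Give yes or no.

Split A = D + L + U, D = diag(-4.3, 3.2, -3.4).
Jacobi: T = -D⁻¹(L+U), T[1,2] = -(-1.4)/(3.2) = +0.4375; T[1,1] = 0.
  T[0,:] = [+0.0000  +0.1628  -0.7209]
  T[1,:] = [+0.4375  +0.0000  +0.4375]
  T[2,:] = [-0.7353  +0.1471  +0.0000]
eigenvalue magnitudes: 0.8818, 0.7280, 0.1538.
spectral radius ρ = 0.8818; 0.8818 < 1 ⇒ converges.

yes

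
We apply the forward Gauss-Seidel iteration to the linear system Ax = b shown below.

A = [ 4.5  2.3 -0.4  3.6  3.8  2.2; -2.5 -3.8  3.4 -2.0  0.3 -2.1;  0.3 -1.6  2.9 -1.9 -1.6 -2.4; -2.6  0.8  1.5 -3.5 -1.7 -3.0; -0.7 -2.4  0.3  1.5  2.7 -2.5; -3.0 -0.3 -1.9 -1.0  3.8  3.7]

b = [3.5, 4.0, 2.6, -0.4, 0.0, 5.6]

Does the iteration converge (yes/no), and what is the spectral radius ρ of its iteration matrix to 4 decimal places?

Write A = D+L+U with D = diag(4.5, -3.8, 2.9, -3.5, 2.7, 3.7).
Gauss-Seidel: T = -(D+L)⁻¹U, row 0 first, T[0,2] = -(-0.4)/(4.5) = +0.0889; later rows by forward substitution.
  T[0,:] = [+0.0000  -0.5111  +0.0889  -0.8000  -0.8444  -0.4889]
  T[1,:] = [+0.0000  +0.3363  +0.8363  +0.0000  +0.6345  -0.2310]
  T[2,:] = [+0.0000  +0.2384  +0.4522  +0.7379  +0.9892  +0.7507]
  T[3,:] = [+0.0000  +0.5587  +0.3189  +0.9105  +0.7105  -0.2250]
  T[4,:] = [+0.0000  -0.1705  +0.5390  -0.7953  -0.1596  +0.6355]
  T[5,:] = [+0.0000  +0.0614  -0.0953  +0.7931  +0.2306  -0.7431]
eigenvalue magnitudes: 1.4666, 0.6269, 0.5835, 0.5835, 0.3490, 0.0000.
ρ(T) = max|λ| = 1.4666; 1.4666 > 1, so it fails to converge.

no, ρ = 1.4666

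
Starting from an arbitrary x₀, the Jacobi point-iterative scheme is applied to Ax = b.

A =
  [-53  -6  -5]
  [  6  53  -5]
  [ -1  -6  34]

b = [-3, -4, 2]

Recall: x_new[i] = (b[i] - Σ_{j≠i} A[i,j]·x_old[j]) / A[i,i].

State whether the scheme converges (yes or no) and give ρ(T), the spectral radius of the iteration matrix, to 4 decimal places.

Let D = diag(-53, 53, 34); L, U the strict triangles.
T_J = -D⁻¹(L+U): T[0,2] = -(-5)/(-53) = -0.0943; T[0,0] = 0.
  T[0,:] = [+0.0000 -0.1132 -0.0943]
  T[1,:] = [-0.1132 +0.0000 +0.0943]
  T[2,:] = [+0.0294 +0.1765 +0.0000]
eigenvalue magnitudes: 0.1873, 0.1132, 0.0741.
spectral radius ρ = 0.1873; 0.1873 < 1, so it converges for any x₀.

yes, ρ = 0.1873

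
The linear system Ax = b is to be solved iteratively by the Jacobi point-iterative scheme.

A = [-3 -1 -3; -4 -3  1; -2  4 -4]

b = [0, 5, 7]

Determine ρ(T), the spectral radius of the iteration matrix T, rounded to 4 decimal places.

1.4872

Let D = diag(-3, -3, -4); L, U the strict triangles.
Jacobi: T = -D⁻¹(L+U), T[1,2] = -(1)/(-3) = +0.3333; T[1,1] = 0.
  T[0,:] = [+0.0000 -0.3333 -1.0000]
  T[1,:] = [-1.3333 +0.0000 +0.3333]
  T[2,:] = [-0.5000 +1.0000 +0.0000]
eigenvalue magnitudes: 1.4872, 0.9664, 0.9664.
ρ(T) = max|λ| = 1.4872; 1.4872 > 1, so it fails to converge.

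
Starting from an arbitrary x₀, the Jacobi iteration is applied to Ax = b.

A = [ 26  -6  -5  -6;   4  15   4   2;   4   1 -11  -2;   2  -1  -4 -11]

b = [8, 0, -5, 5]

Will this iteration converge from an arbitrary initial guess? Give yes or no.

yes

A = D + L + U where D = diag(26, 15, -11, -11).
Jacobi T = -D⁻¹(L+U): T[1,2] = -(4)/(15) = -0.2667; T[1,1] = 0.
  T[0,:] = [+0.0000  +0.2308  +0.1923  +0.2308]
  T[1,:] = [-0.2667  +0.0000  -0.2667  -0.1333]
  T[2,:] = [+0.3636  +0.0909  +0.0000  -0.1818]
  T[3,:] = [+0.1818  -0.0909  -0.3636  +0.0000]
|roots of det(T-λI)|: 0.5237, 0.3187, 0.3187, 0.2469.
ρ = 0.5237; 0.5237 < 1, so it converges for any x₀.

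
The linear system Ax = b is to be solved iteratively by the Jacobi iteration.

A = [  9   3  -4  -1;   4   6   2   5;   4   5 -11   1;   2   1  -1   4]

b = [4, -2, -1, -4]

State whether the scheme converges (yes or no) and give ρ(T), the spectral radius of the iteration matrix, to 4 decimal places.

Diagonal D = diag(9, 6, -11, 4); L, U strict lower/upper.
Jacobi T = -D⁻¹(L+U): T[0,1] = -(3)/(9) = -0.3333; T[0,0] = 0.
  T[0,:] = [+0.0000 -0.3333 +0.4444 +0.1111]
  T[1,:] = [-0.6667 +0.0000 -0.3333 -0.8333]
  T[2,:] = [+0.3636 +0.4545 +0.0000 +0.0909]
  T[3,:] = [-0.5000 -0.2500 +0.2500 +0.0000]
moduli |λ_i(T)| = 0.9073, 0.4951, 0.4951, 0.2649.
ρ(T) = max|λ| = 0.9073; 0.9073 < 1, so it converges for any x₀.

yes, ρ = 0.9073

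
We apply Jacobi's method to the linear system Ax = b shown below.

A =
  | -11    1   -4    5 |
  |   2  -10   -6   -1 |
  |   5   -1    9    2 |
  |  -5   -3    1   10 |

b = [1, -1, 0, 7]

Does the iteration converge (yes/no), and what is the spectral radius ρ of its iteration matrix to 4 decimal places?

yes, ρ = 0.8205

Write A = D+L+U with D = diag(-11, -10, 9, 10).
T_J = -D⁻¹(L+U): T[3,0] = -(-5)/(10) = +0.5000; T[3,3] = 0.
  T[0,:] = [+0.0000, +0.0909, -0.3636, +0.4545]
  T[1,:] = [+0.2000, +0.0000, -0.6000, -0.1000]
  T[2,:] = [-0.5556, +0.1111, +0.0000, -0.2222]
  T[3,:] = [+0.5000, +0.3000, -0.1000, +0.0000]
eigenvalue magnitudes: 0.8205, 0.5840, 0.4026, 0.4026.
ρ = 0.8205; 0.8205 < 1, so it converges for any x₀.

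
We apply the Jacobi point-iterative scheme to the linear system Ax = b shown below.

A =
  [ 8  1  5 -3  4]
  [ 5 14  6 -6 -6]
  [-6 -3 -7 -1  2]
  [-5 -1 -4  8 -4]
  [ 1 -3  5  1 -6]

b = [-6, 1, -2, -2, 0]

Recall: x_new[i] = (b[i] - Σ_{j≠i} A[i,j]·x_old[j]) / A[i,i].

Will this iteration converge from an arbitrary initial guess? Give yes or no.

Diagonal D = diag(8, 14, -7, 8, -6); L, U strict lower/upper.
Jacobi T = -D⁻¹(L+U): T[3,4] = -(-4)/(8) = +0.5000; T[3,3] = 0.
  T[0,:] = [+0.0000, -0.1250, -0.6250, +0.3750, -0.5000]
  T[1,:] = [-0.3571, +0.0000, -0.4286, +0.4286, +0.4286]
  T[2,:] = [-0.8571, -0.4286, +0.0000, -0.1429, +0.2857]
  T[3,:] = [+0.6250, +0.1250, +0.5000, +0.0000, +0.5000]
  T[4,:] = [+0.1667, -0.5000, +0.8333, +0.1667, +0.0000]
|eigenvalues of T|: 1.1410, 0.8647, 0.5448, 0.5448, 0.3690.
ρ = 1.1410; 1.1410 > 1 ⇒ diverges.

no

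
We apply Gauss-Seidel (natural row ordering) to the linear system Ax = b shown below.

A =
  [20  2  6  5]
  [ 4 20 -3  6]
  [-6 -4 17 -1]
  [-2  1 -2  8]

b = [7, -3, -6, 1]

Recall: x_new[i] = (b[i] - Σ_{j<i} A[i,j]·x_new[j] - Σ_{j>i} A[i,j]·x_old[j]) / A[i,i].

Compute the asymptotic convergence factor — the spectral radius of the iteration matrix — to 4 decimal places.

0.1676

Write A = D+L+U with D = diag(20, 20, 17, 8).
T_GS = -(D+L)⁻¹U: row 0 first, T[0,1] = -(2)/(20) = -0.1000; later rows by forward substitution.
  T[0,:] = [+0.0000 -0.1000 -0.3000 -0.2500]
  T[1,:] = [+0.0000 +0.0200 +0.2100 -0.2500]
  T[2,:] = [+0.0000 -0.0306 -0.0565 -0.0882]
  T[3,:] = [+0.0000 -0.0351 -0.1154 -0.0533]
|λ(T)| sorted: 0.1676, 0.0530, 0.0248, 0.0000.
ρ(T) = max|λ| = 0.1676; 0.1676 < 1: convergent.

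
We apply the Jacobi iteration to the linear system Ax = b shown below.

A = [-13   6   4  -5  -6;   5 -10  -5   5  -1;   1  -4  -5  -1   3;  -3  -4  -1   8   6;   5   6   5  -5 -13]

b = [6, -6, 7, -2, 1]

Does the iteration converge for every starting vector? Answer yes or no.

Let D = diag(-13, -10, -5, 8, -13); L, U the strict triangles.
T_J = -D⁻¹(L+U): T[0,3] = -(-5)/(-13) = -0.3846; T[0,0] = 0.
  T[0,:] = [+0.0000 +0.4615 +0.3077 -0.3846 -0.4615]
  T[1,:] = [+0.5000 +0.0000 -0.5000 +0.5000 -0.1000]
  T[2,:] = [+0.2000 -0.8000 +0.0000 -0.2000 +0.6000]
  T[3,:] = [+0.3750 +0.5000 +0.1250 +0.0000 -0.7500]
  T[4,:] = [+0.3846 +0.4615 +0.3846 -0.3846 +0.0000]
moduli |λ_i(T)| = 1.2196, 0.9049, 0.3509, 0.3509, 0.2756.
ρ(T) = max|λ| = 1.2196; 1.2196 > 1 ⇒ diverges.

no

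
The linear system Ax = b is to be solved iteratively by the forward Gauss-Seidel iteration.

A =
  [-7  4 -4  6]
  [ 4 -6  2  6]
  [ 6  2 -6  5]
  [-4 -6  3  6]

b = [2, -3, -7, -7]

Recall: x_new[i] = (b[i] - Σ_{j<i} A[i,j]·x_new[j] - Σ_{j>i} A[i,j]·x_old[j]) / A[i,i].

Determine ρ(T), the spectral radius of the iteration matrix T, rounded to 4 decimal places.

Write A = D+L+U with D = diag(-7, -6, -6, 6).
GS T = -(D+L)⁻¹U: row 0 first, T[0,3] = -(6)/(-7) = +0.8571; later rows by forward substitution.
  T[0,:] = [+0.0000  +0.5714  -0.5714  +0.8571]
  T[1,:] = [+0.0000  +0.3810  -0.0476  +1.5714]
  T[2,:] = [+0.0000  +0.6984  -0.5873  +2.2143]
  T[3,:] = [+0.0000  +0.4127  -0.1349  +1.0357]
|roots of det(T-λI)|: 1.4150, 0.3976, 0.1881, 0.0000.
ρ = 1.4150; 1.4150 > 1, so it fails to converge.

1.4150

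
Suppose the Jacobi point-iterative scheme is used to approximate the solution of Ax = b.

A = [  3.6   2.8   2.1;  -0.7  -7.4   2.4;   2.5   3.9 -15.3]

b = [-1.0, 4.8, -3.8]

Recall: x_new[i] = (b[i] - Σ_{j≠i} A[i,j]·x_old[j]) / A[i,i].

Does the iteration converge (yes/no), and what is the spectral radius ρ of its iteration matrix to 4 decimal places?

A = D + L + U where D = diag(3.6, -7.4, -15.3).
T_J = -D⁻¹(L+U): T[1,2] = -(2.4)/(-7.4) = +0.3243; T[1,1] = 0.
  T[0,:] = [+0.0000  -0.7778  -0.5833]
  T[1,:] = [-0.0946  +0.0000  +0.3243]
  T[2,:] = [+0.1634  +0.2549  +0.0000]
moduli |λ_i(T)| = 0.3672, 0.2719, 0.2719.
ρ(T) = max|λ| = 0.3672; 0.3672 < 1 ⇒ converges.

yes, ρ = 0.3672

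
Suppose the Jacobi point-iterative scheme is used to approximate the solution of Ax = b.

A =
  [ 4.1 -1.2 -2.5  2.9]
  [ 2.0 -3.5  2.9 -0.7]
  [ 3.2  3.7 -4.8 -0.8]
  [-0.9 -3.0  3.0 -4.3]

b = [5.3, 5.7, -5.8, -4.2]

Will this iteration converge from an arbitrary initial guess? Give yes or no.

no

Split A = D + L + U, D = diag(4.1, -3.5, -4.8, -4.3).
T_J = -D⁻¹(L+U): T[1,3] = -(-0.7)/(-3.5) = -0.2000; T[1,1] = 0.
  T[0,:] = [+0.0000 +0.2927 +0.6098 -0.7073]
  T[1,:] = [+0.5714 +0.0000 +0.8286 -0.2000]
  T[2,:] = [+0.6667 +0.7708 +0.0000 -0.1667]
  T[3,:] = [-0.2093 -0.6977 +0.6977 +0.0000]
eigenvalue magnitudes: 1.2946, 0.9611, 0.4036, 0.0701.
ρ = 1.2946; 1.2946 > 1: divergent.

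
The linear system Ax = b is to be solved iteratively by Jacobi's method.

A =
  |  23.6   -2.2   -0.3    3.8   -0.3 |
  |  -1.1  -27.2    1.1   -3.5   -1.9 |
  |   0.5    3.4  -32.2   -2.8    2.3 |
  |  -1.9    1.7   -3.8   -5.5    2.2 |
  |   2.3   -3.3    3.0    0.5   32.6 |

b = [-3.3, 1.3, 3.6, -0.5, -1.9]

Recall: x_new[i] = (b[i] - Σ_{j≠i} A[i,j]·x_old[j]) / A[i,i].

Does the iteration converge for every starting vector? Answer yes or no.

yes

Diagonal D = diag(23.6, -27.2, -32.2, -5.5, 32.6); L, U strict lower/upper.
T_J = -D⁻¹(L+U): T[2,0] = -(0.5)/(-32.2) = +0.0155; T[2,2] = 0.
  T[0,:] = [+0.0000, +0.0932, +0.0127, -0.1610, +0.0127]
  T[1,:] = [-0.0404, +0.0000, +0.0404, -0.1287, -0.0699]
  T[2,:] = [+0.0155, +0.1056, +0.0000, -0.0870, +0.0714]
  T[3,:] = [-0.3455, +0.3091, -0.6909, +0.0000, +0.4000]
  T[4,:] = [-0.0706, +0.1012, -0.0920, -0.0153, +0.0000]
|λ(T)| sorted: 0.3562, 0.2233, 0.2233, 0.0957, 0.0142.
ρ = 0.3562; 0.3562 < 1 ⇒ converges.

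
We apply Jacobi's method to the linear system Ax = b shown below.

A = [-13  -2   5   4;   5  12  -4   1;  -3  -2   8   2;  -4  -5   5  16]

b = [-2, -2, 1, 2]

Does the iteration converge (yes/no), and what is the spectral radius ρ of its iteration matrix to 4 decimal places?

yes, ρ = 0.8211

Diagonal D = diag(-13, 12, 8, 16); L, U strict lower/upper.
T_J = -D⁻¹(L+U): T[2,3] = -(2)/(8) = -0.2500; T[2,2] = 0.
  T[0,:] = [+0.0000 -0.1538 +0.3846 +0.3077]
  T[1,:] = [-0.4167 +0.0000 +0.3333 -0.0833]
  T[2,:] = [+0.3750 +0.2500 +0.0000 -0.2500]
  T[3,:] = [+0.2500 +0.3125 -0.3125 +0.0000]
|λ(T)| sorted: 0.8211, 0.3758, 0.2936, 0.2936.
ρ(T) = max|λ| = 0.8211; 0.8211 < 1, so it converges for any x₀.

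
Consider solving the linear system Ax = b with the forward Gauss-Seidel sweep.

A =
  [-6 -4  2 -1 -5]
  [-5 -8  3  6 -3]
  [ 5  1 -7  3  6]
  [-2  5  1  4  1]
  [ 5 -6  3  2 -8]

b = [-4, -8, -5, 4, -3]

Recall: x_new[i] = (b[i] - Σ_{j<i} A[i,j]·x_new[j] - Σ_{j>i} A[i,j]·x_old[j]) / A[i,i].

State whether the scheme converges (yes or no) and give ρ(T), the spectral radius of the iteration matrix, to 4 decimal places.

no, ρ = 1.4705

A = D + L + U where D = diag(-6, -8, -7, 4, -8).
GS T = -(D+L)⁻¹U: row 0 first, T[0,4] = -(-5)/(-6) = -0.8333; later rows by forward substitution.
  T[0,:] = [+0.0000 -0.6667 +0.3333 -0.1667 -0.8333]
  T[1,:] = [+0.0000 +0.4167 +0.1667 +0.8542 +0.1458]
  T[2,:] = [+0.0000 -0.4167 +0.2619 +0.4315 +0.2827]
  T[3,:] = [+0.0000 -0.7500 -0.1071 -1.2589 -0.9196]
  T[4,:] = [+0.0000 -1.0729 +0.1548 -0.8977 -0.7541]
moduli |λ_i(T)| = 1.4705, 0.3818, 0.1727, 0.1727, 0.0000.
ρ(T) = max|λ| = 1.4705; 1.4705 > 1: divergent.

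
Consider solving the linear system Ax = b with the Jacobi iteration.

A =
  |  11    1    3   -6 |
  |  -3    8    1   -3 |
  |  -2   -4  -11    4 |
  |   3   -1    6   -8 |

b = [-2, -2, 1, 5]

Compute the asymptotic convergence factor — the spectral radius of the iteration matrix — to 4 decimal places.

Write A = D+L+U with D = diag(11, 8, -11, -8).
Jacobi: T = -D⁻¹(L+U), T[3,0] = -(3)/(-8) = +0.3750; T[3,3] = 0.
  T[0,:] = [+0.0000  -0.0909  -0.2727  +0.5455]
  T[1,:] = [+0.3750  +0.0000  -0.1250  +0.3750]
  T[2,:] = [-0.1818  -0.3636  +0.0000  +0.3636]
  T[3,:] = [+0.3750  -0.1250  +0.7500  +0.0000]
|roots of det(T-λI)|: 0.8371, 0.5635, 0.5635, 0.1137.
spectral radius ρ = 0.8371; 0.8371 < 1 ⇒ converges.

0.8371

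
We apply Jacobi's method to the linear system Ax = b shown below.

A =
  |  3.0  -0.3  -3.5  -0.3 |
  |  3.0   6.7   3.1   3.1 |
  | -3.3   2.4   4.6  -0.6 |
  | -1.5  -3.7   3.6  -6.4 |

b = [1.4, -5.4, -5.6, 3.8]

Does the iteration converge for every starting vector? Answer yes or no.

no

Let D = diag(3, 6.7, 4.6, -6.4); L, U the strict triangles.
Jacobi T = -D⁻¹(L+U): T[2,1] = -(2.4)/(4.6) = -0.5217; T[2,2] = 0.
  T[0,:] = [+0.0000, +0.1000, +1.1667, +0.1000]
  T[1,:] = [-0.4478, +0.0000, -0.4627, -0.4627]
  T[2,:] = [+0.7174, -0.5217, +0.0000, +0.1304]
  T[3,:] = [-0.2344, -0.5781, +0.5625, +0.0000]
|λ(T)| sorted: 1.2518, 0.8034, 0.8034, 0.2803.
spectral radius ρ = 1.2518; 1.2518 > 1: divergent.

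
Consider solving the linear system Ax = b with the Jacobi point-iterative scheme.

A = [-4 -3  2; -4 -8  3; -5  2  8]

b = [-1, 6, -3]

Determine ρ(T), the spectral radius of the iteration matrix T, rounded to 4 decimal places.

0.8524

Diagonal D = diag(-4, -8, 8); L, U strict lower/upper.
T_J = -D⁻¹(L+U): T[1,2] = -(3)/(-8) = +0.3750; T[1,1] = 0.
  T[0,:] = [+0.0000  -0.7500  +0.5000]
  T[1,:] = [-0.5000  +0.0000  +0.3750]
  T[2,:] = [+0.6250  -0.2500  +0.0000]
|eigenvalues of T|: 0.8524, 0.6471, 0.2054.
spectral radius ρ = 0.8524; 0.8524 < 1: convergent.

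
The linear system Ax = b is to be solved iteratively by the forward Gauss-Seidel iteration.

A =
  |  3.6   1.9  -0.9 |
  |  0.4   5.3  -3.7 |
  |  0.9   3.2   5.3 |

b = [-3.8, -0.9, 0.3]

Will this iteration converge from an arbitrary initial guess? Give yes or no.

yes

Write A = D+L+U with D = diag(3.6, 5.3, 5.3).
GS T = -(D+L)⁻¹U: row 0 first, T[0,2] = -(-0.9)/(3.6) = +0.2500; later rows by forward substitution.
  T[0,:] = [+0.0000 -0.5278 +0.2500]
  T[1,:] = [+0.0000 +0.0398 +0.6792]
  T[2,:] = [+0.0000 +0.0656 -0.4526]
moduli |λ_i(T)| = 0.5306, 0.1179, 0.0000.
spectral radius ρ = 0.5306; 0.5306 < 1 ⇒ converges.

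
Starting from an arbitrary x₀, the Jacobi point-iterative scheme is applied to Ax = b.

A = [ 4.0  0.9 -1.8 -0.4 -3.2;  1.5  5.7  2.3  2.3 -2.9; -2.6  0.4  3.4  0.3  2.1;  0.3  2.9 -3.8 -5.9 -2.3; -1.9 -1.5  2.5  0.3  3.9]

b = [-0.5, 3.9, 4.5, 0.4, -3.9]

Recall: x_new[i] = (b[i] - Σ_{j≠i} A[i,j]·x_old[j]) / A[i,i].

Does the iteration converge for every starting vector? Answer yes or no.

no

A = D + L + U where D = diag(4, 5.7, 3.4, -5.9, 3.9).
Jacobi: T = -D⁻¹(L+U), T[4,1] = -(-1.5)/(3.9) = +0.3846; T[4,4] = 0.
  T[0,:] = [+0.0000  -0.2250  +0.4500  +0.1000  +0.8000]
  T[1,:] = [-0.2632  +0.0000  -0.4035  -0.4035  +0.5088]
  T[2,:] = [+0.7647  -0.1176  +0.0000  -0.0882  -0.6176]
  T[3,:] = [+0.0508  +0.4915  -0.6441  +0.0000  -0.3898]
  T[4,:] = [+0.4872  +0.3846  -0.6410  -0.0769  +0.0000]
|eigenvalues of T|: 1.3153, 0.7074, 0.7074, 0.1132, 0.1132.
spectral radius ρ = 1.3153; 1.3153 > 1, so it fails to converge.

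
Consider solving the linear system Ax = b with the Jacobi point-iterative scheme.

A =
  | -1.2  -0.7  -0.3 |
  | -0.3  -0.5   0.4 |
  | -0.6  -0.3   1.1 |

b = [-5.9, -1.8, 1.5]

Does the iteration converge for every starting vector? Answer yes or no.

Split A = D + L + U, D = diag(-1.2, -0.5, 1.1).
Jacobi T = -D⁻¹(L+U): T[1,2] = -(0.4)/(-0.5) = +0.8000; T[1,1] = 0.
  T[0,:] = [+0.0000 -0.5833 -0.2500]
  T[1,:] = [-0.6000 +0.0000 +0.8000]
  T[2,:] = [+0.5455 +0.2727 +0.0000]
|roots of det(T-λI)|: 0.8302, 0.5073, 0.5073.
spectral radius ρ = 0.8302; 0.8302 < 1 ⇒ converges.

yes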